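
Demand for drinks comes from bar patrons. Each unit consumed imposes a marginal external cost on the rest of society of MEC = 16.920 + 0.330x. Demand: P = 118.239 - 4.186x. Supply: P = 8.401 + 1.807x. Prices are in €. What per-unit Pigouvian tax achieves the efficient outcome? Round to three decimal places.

tax = €21.769 per unit

Social marginal benefit = demand − MEC = 101.319 - 4.516x.
Set SMB = MC: 101.319 - 4.516x = 8.401 + 1.807x → x* = 14.6952.
The Pigouvian tax equals MEC at x*: 16.920 + 0.330×14.6952 = 21.7694.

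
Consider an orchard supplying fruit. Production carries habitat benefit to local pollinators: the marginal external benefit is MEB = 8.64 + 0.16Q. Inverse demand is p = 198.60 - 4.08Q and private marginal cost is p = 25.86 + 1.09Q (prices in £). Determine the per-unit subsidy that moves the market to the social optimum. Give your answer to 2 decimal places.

subsidy = £14.43 per unit

Social marginal cost = private MC − MEB = 17.22 + 0.93Q.
Set SMC = demand: 17.22 + 0.93Q = 198.60 - 4.08Q → Q* = 36.2036.
The Pigouvian subsidy equals MEB at Q*: 8.64 + 0.16×36.2036 = 14.4326.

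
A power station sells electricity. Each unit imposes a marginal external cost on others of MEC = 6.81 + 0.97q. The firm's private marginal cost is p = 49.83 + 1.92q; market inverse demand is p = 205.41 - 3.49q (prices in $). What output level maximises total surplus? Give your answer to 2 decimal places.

Social marginal cost = private MC + MEC = 56.64 + 2.89q.
Set SMC = demand: 56.64 + 2.89q = 205.41 - 3.49q → q* = 23.3182.

q* = 23.32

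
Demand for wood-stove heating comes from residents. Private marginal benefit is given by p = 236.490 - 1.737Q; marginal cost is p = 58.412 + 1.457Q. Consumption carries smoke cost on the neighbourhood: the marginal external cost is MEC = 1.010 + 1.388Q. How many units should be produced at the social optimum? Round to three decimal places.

Q* = 38.644

Social marginal benefit = demand − MEC = 235.480 - 3.125Q.
Set SMB = MC: 235.480 - 3.125Q = 58.412 + 1.457Q → Q* = 38.6443.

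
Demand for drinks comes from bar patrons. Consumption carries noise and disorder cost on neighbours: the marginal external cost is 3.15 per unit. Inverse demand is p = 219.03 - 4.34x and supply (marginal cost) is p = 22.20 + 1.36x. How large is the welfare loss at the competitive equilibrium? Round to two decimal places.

DWL = 0.87

Market equilibrium (private): 22.20 + 1.36x = 219.03 - 4.34x → x_m = 34.5316.
Social marginal benefit = demand − MEC = 215.88 - 4.34x.
Set SMB = MC: 215.88 - 4.34x = 22.20 + 1.36x → x* = 33.9789.
The loss is the area between SMB and MC from x* to x_m; with linear curves that's a triangle of height MEC(x_m).
DWL = ½ × 0.5527 × 3.1500 = 0.8705.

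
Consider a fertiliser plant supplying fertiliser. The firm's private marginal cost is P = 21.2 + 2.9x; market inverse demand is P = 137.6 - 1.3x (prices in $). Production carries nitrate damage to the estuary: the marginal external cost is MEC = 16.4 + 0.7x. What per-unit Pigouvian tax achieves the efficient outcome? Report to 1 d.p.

tax = $30.7 per unit

Social marginal cost = private MC + MEC = 37.6 + 3.6x.
Set SMC = demand: 37.6 + 3.6x = 137.6 - 1.3x → x* = 20.4082.
The Pigouvian tax equals MEC at x*: 16.4 + 0.7×20.4082 = 30.6857.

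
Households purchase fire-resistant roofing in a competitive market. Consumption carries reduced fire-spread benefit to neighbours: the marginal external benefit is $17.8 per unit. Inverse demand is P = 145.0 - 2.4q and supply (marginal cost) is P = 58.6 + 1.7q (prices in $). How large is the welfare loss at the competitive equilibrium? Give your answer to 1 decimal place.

DWL = $38.6

Market equilibrium (private): 58.6 + 1.7q = 145.0 - 2.4q → q_m = 21.0732.
Social marginal benefit = demand + MEB = 162.8 - 2.4q.
Set SMB = MC: 162.8 - 2.4q = 58.6 + 1.7q → q* = 25.4146.
Height of the DWL triangle at q_m is SMB(q_m) − MC(q_m) = MEB(q_m) = 17.8000.
DWL = ½ × 4.3414 × 17.8000 = 38.6385.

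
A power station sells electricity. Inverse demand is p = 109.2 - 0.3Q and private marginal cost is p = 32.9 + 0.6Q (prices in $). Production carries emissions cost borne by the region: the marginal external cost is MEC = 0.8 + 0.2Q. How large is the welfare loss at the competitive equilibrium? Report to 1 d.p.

DWL = $143.3

Market equilibrium (private): 32.9 + 0.6Q = 109.2 - 0.3Q → Q_m = 84.7778.
Social marginal cost = private MC + MEC = 33.7 + 0.8Q.
Set SMC = demand: 33.7 + 0.8Q = 109.2 - 0.3Q → Q* = 68.6364.
The loss is the area between SMC and demand from Q* to Q_m; with linear curves that's a triangle of height MEC(Q_m).
DWL = ½ × 16.1414 × 17.7556 = 143.3001.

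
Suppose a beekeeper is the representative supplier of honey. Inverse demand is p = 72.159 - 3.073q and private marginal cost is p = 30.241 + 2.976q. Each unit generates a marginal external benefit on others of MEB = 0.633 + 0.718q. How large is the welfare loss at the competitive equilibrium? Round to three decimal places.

Market equilibrium (private): 30.241 + 2.976q = 72.159 - 3.073q → q_m = 6.9297.
Social marginal cost = private MC − MEB = 29.608 + 2.258q.
Set SMC = demand: 29.608 + 2.258q = 72.159 - 3.073q → q* = 7.9818.
Height of the DWL triangle at q_m is demand(q_m) − SMC(q_m) = MEB(q_m) = 5.6086.
DWL = ½ × 1.0521 × 5.6086 = 2.9504.

DWL = 2.950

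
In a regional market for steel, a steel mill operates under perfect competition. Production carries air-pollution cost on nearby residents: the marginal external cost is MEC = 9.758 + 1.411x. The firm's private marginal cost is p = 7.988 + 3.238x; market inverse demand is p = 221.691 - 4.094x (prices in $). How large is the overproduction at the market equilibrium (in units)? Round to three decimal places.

Market equilibrium (private): 7.988 + 3.238x = 221.691 - 4.094x → x_m = 29.1466.
Social marginal cost = private MC + MEC = 17.746 + 4.649x.
Set SMC = demand: 17.746 + 4.649x = 221.691 - 4.094x → x* = 23.3267.
Gap = |29.1466 − 23.3267| = 5.8199.

5.820 units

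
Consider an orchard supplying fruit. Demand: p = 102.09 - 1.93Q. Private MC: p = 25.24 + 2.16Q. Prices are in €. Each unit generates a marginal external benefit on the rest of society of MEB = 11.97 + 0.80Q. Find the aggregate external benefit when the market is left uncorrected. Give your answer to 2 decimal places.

Market equilibrium (private): 25.24 + 2.16Q = 102.09 - 1.93Q → Q_m = 18.7897.
Total external benefit = ∫₀^{Q_m} (11.97 + 0.80Q) dQ = 11.97×18.7897 + ½×0.80×18.7897² = 366.1338.

€366.13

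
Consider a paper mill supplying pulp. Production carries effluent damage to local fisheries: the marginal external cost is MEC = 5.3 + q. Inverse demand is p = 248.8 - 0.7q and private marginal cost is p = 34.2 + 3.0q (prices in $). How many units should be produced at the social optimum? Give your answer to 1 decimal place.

Social marginal cost = private MC + MEC = 39.5 + 4.0q.
Set SMC = demand: 39.5 + 4.0q = 248.8 - 0.7q → q* = 44.5319.

q* = 44.5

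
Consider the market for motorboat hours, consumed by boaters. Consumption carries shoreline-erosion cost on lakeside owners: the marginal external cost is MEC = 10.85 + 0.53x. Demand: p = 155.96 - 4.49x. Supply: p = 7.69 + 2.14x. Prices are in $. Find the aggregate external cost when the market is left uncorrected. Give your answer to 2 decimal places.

$375.18

Market equilibrium (private): 7.69 + 2.14x = 155.96 - 4.49x → x_m = 22.3635.
Total external cost = ∫₀^{x_m} (10.85 + 0.53x) dx = 10.85×22.3635 + ½×0.53×22.3635² = 375.1774.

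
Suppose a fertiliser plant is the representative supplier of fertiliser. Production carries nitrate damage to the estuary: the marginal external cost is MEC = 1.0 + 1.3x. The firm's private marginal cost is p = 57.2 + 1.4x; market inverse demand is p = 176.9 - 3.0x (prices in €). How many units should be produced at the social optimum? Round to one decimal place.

Social marginal cost = private MC + MEC = 58.2 + 2.7x.
Set SMC = demand: 58.2 + 2.7x = 176.9 - 3.0x → x* = 20.8246.

x* = 20.8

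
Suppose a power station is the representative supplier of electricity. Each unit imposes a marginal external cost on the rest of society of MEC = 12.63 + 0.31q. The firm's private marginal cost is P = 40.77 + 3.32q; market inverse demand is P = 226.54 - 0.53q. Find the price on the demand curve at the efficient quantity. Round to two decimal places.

P = 204.48

Social marginal cost = private MC + MEC = 53.40 + 3.63q.
Set SMC = demand: 53.40 + 3.63q = 226.54 - 0.53q → q* = 41.6202.
Consumer price on the demand curve at q*: 226.54 − 0.53×41.6202 = 204.4813.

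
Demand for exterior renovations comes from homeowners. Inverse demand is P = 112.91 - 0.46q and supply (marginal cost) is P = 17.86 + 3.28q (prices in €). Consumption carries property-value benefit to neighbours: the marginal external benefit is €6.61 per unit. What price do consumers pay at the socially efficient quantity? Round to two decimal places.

P = €100.41

Social marginal benefit = demand + MEB = 119.52 - 0.46q.
Set SMB = MC: 119.52 - 0.46q = 17.86 + 3.28q → q* = 27.1818.
Consumer price on the demand curve at q*: 112.91 − 0.46×27.1818 = 100.4064.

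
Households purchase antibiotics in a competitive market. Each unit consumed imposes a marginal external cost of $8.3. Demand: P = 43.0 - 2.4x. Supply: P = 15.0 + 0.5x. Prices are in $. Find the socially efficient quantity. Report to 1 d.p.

x* = 6.8

Social marginal benefit = demand − MEC = 34.7 - 2.4x.
Set SMB = MC: 34.7 - 2.4x = 15.0 + 0.5x → x* = 6.7931.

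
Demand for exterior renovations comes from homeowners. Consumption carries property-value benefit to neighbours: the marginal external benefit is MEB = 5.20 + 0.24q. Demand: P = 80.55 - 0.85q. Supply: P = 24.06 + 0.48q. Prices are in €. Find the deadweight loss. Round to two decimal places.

Market equilibrium (private): 24.06 + 0.48q = 80.55 - 0.85q → q_m = 42.4737.
Social marginal benefit = demand + MEB = 85.75 - 0.61q.
Set SMB = MC: 85.75 - 0.61q = 24.06 + 0.48q → q* = 56.5963.
Height of the DWL triangle at q_m is SMB(q_m) − MC(q_m) = MEB(q_m) = 15.3937.
DWL = ½ × 14.1226 × 15.3937 = 108.6995.

DWL = €108.70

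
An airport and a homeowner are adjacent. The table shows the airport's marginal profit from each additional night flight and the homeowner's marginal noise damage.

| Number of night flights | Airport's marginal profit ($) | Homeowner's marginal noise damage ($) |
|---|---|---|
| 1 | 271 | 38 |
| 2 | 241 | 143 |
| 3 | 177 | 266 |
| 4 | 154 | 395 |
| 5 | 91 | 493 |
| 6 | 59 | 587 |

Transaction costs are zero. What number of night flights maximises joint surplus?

Bargaining reaches the level where marginal profit last exceeds marginal noise damage.
That holds through level 2 (241 ≥ 143) but not at 3 (177 < 266).

2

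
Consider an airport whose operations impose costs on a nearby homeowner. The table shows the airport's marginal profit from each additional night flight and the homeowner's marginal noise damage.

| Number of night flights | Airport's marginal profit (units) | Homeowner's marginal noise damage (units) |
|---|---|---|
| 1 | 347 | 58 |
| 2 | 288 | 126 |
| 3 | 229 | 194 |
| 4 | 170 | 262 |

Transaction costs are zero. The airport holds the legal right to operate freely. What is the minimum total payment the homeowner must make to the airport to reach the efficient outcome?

Left alone the airport would choose level 4 (marginal profit stays positive).
Efficient level: k* = 3 (marginal profit ≥ marginal noise damage through 3).
The homeowner must at least cover the airport's forgone profit from cutting 4→3: 170 = 170.

170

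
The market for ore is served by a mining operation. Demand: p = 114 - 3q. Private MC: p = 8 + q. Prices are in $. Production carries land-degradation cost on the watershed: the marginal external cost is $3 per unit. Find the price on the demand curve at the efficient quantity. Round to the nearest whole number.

Social marginal cost = private MC + MEC = 11 + q.
Set SMC = demand: 11 + q = 114 - 3q → q* = 25.7500.
Consumer price on the demand curve at q*: 114 − 3×25.7500 = 36.7500.

P = $37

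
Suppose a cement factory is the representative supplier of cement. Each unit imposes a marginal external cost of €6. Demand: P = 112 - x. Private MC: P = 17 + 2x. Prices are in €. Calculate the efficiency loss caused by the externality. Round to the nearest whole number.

Market equilibrium (private): 17 + 2x = 112 - x → x_m = 31.6667.
Social marginal cost = private MC + MEC = 23 + 2x.
Set SMC = demand: 23 + 2x = 112 - x → x* = 29.6667.
The loss is the area between SMC and demand from x* to x_m; with linear curves that's a triangle of height MEC(x_m).
DWL = ½ × 2.0000 × 6.0000 = 6.0000.

DWL = €6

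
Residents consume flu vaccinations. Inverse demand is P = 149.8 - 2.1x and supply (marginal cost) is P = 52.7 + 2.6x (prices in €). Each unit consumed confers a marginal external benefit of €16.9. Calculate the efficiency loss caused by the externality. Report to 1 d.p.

DWL = €30.4

Market equilibrium (private): 52.7 + 2.6x = 149.8 - 2.1x → x_m = 20.6596.
Social marginal benefit = demand + MEB = 166.7 - 2.1x.
Set SMB = MC: 166.7 - 2.1x = 52.7 + 2.6x → x* = 24.2553.
Height of the DWL triangle at x_m is SMB(x_m) − MC(x_m) = MEB(x_m) = 16.9000.
DWL = ½ × 3.5957 × 16.9000 = 30.3837.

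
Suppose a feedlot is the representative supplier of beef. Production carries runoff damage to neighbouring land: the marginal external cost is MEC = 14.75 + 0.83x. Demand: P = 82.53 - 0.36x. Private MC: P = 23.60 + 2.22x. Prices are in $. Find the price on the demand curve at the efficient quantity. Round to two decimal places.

P = $77.87

Social marginal cost = private MC + MEC = 38.35 + 3.05x.
Set SMC = demand: 38.35 + 3.05x = 82.53 - 0.36x → x* = 12.9560.
Consumer price on the demand curve at x*: 82.53 − 0.36×12.9560 = 77.8658.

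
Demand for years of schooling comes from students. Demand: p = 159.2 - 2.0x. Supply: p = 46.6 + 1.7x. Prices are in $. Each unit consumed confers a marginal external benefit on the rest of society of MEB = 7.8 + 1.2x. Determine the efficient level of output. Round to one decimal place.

x* = 48.2

Social marginal benefit = demand + MEB = 167.0 - 0.8x.
Set SMB = MC: 167.0 - 0.8x = 46.6 + 1.7x → x* = 48.1600.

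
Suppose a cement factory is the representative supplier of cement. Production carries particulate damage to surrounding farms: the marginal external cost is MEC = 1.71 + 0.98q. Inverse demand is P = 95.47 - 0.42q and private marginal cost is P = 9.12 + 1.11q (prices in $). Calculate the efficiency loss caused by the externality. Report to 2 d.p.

Market equilibrium (private): 9.12 + 1.11q = 95.47 - 0.42q → q_m = 56.4379.
Social marginal cost = private MC + MEC = 10.83 + 2.09q.
Set SMC = demand: 10.83 + 2.09q = 95.47 - 0.42q → q* = 33.7211.
Height of the DWL triangle at q_m is SMC(q_m) − demand(q_m) = MEC(q_m) = 57.0192.
DWL = ½ × 22.7168 × 57.0192 = 647.6469.

DWL = $647.65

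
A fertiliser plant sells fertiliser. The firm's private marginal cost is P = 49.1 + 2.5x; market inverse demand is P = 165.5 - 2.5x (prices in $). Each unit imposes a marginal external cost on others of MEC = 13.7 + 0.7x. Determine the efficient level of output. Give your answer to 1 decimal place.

x* = 18.0

Social marginal cost = private MC + MEC = 62.8 + 3.2x.
Set SMC = demand: 62.8 + 3.2x = 165.5 - 2.5x → x* = 18.0175.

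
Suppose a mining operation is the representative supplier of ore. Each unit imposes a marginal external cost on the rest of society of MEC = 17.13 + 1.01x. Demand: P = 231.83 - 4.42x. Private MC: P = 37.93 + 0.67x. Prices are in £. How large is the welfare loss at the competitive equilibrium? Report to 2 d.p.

Market equilibrium (private): 37.93 + 0.67x = 231.83 - 4.42x → x_m = 38.0943.
Social marginal cost = private MC + MEC = 55.06 + 1.68x.
Set SMC = demand: 55.06 + 1.68x = 231.83 - 4.42x → x* = 28.9787.
The loss is the area between SMC and demand from x* to x_m; with linear curves that's a triangle of height MEC(x_m).
DWL = ½ × 9.1156 × 55.6052 = 253.4374.

DWL = £253.44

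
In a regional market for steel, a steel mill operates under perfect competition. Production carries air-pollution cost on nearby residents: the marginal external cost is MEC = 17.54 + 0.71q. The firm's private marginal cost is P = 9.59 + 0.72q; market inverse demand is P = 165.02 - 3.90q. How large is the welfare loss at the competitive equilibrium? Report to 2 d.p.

DWL = 160.99

Market equilibrium (private): 9.59 + 0.72q = 165.02 - 3.90q → q_m = 33.6429.
Social marginal cost = private MC + MEC = 27.13 + 1.43q.
Set SMC = demand: 27.13 + 1.43q = 165.02 - 3.90q → q* = 25.8705.
The loss is the area between SMC and demand from q* to q_m; with linear curves that's a triangle of height MEC(q_m).
DWL = ½ × 7.7724 × 41.4264 = 160.9913.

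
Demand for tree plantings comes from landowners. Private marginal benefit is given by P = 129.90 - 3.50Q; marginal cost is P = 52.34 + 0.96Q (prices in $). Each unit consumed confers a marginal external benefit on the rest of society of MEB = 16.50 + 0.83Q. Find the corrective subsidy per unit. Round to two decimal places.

Social marginal benefit = demand + MEB = 146.40 - 2.67Q.
Set SMB = MC: 146.40 - 2.67Q = 52.34 + 0.96Q → Q* = 25.9118.
The Pigouvian subsidy equals MEB at Q*: 16.50 + 0.83×25.9118 = 38.0068.

subsidy = $38.01 per unit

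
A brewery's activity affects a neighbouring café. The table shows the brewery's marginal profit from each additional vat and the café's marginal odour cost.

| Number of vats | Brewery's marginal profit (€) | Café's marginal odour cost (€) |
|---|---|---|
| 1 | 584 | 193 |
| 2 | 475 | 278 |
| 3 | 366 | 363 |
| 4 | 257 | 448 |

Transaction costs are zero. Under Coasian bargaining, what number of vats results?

3

Bargaining reaches the level where marginal profit last exceeds marginal odour cost.
That holds through level 3 (366 ≥ 363) but not at 4 (257 < 448).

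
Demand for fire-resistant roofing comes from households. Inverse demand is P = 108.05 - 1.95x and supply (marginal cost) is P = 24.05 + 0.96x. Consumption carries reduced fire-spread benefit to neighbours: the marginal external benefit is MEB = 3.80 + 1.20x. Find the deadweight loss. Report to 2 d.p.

DWL = 432.04

Market equilibrium (private): 24.05 + 0.96x = 108.05 - 1.95x → x_m = 28.8660.
Social marginal benefit = demand + MEB = 111.85 - 0.75x.
Set SMB = MC: 111.85 - 0.75x = 24.05 + 0.96x → x* = 51.3450.
The loss is the area between SMB and MC from x* to x_m; with linear curves that's a triangle of height MEB(x_m).
DWL = ½ × 22.4790 × 38.4392 = 432.0374.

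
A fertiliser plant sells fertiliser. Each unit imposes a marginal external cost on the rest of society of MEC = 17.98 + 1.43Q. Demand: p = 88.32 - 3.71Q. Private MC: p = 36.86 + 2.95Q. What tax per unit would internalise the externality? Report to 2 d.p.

tax = 23.90 per unit

Social marginal cost = private MC + MEC = 54.84 + 4.38Q.
Set SMC = demand: 54.84 + 4.38Q = 88.32 - 3.71Q → Q* = 4.1384.
The Pigouvian tax equals MEC at Q*: 17.98 + 1.43×4.1384 = 23.8979.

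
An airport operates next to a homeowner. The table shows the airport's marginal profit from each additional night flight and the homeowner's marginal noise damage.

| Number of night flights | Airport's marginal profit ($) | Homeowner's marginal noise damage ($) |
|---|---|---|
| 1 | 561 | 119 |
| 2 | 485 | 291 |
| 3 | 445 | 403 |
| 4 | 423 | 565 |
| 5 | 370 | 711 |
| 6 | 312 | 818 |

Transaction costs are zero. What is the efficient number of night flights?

3

Bargaining reaches the level where marginal profit last exceeds marginal noise damage.
That holds through level 3 (445 ≥ 403) but not at 4 (423 < 565).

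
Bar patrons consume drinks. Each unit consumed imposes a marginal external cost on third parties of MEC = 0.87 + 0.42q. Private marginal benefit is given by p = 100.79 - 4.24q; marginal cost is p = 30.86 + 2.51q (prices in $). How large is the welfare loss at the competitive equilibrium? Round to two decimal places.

DWL = $1.90

Market equilibrium (private): 30.86 + 2.51q = 100.79 - 4.24q → q_m = 10.3600.
Social marginal benefit = demand − MEC = 99.92 - 4.66q.
Set SMB = MC: 99.92 - 4.66q = 30.86 + 2.51q → q* = 9.6318.
The welfare-loss triangle has base |q_m − q*| and height MEC(q_m) (the vertical gap between SMB and MC is zero at q* and MEC at q_m).
DWL = ½ × 0.7282 × 5.2212 = 1.9010.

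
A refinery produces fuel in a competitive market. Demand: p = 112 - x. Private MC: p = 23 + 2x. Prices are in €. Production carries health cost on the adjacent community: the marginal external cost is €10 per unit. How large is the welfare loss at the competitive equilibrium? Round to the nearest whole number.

DWL = €17

Market equilibrium (private): 23 + 2x = 112 - x → x_m = 29.6667.
Social marginal cost = private MC + MEC = 33 + 2x.
Set SMC = demand: 33 + 2x = 112 - x → x* = 26.3333.
Between x* and x_m the wedge SMC − demand runs linearly from 0 to MEC(x_m), so the loss is a triangle.
DWL = ½ × 3.3334 × 10.0000 = 16.6670.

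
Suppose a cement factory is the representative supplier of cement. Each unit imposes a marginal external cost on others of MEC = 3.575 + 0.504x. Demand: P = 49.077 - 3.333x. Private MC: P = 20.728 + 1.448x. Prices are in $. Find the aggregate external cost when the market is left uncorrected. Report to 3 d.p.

$30.058

Market equilibrium (private): 20.728 + 1.448x = 49.077 - 3.333x → x_m = 5.9295.
Total external cost = ∫₀^{x_m} (3.575 + 0.504x) dx = 3.575×5.9295 + ½×0.504×5.9295² = 30.0580.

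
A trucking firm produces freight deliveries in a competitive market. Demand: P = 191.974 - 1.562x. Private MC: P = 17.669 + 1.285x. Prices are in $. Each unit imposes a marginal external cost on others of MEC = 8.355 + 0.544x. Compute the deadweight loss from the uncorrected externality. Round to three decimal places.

Market equilibrium (private): 17.669 + 1.285x = 191.974 - 1.562x → x_m = 61.2241.
Social marginal cost = private MC + MEC = 26.024 + 1.829x.
Set SMC = demand: 26.024 + 1.829x = 191.974 - 1.562x → x* = 48.9384.
The loss is the area between SMC and demand from x* to x_m; with linear curves that's a triangle of height MEC(x_m).
DWL = ½ × 12.2857 × 41.6609 = 255.9167.

DWL = $255.917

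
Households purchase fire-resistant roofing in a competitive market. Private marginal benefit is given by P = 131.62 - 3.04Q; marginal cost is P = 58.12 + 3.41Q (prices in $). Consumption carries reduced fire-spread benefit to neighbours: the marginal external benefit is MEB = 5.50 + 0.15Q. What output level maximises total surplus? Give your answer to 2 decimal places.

Social marginal benefit = demand + MEB = 137.12 - 2.89Q.
Set SMB = MC: 137.12 - 2.89Q = 58.12 + 3.41Q → Q* = 12.5397.

Q* = 12.54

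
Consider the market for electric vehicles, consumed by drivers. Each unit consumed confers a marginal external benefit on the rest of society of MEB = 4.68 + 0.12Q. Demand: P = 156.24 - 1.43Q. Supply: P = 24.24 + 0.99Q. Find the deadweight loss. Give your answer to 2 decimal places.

Market equilibrium (private): 24.24 + 0.99Q = 156.24 - 1.43Q → Q_m = 54.5455.
Social marginal benefit = demand + MEB = 160.92 - 1.31Q.
Set SMB = MC: 160.92 - 1.31Q = 24.24 + 0.99Q → Q* = 59.4261.
Between Q* and Q_m the wedge SMB − MC runs linearly from 0 to MEB(Q_m), so the loss is a triangle.
DWL = ½ × 4.8806 × 11.2255 = 27.3936.

DWL = 27.39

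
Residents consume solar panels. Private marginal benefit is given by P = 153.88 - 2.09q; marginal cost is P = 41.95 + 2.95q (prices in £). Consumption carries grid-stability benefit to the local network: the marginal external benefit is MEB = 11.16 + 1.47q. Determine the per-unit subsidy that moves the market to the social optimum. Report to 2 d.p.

Social marginal benefit = demand + MEB = 165.04 - 0.62q.
Set SMB = MC: 165.04 - 0.62q = 41.95 + 2.95q → q* = 34.4790.
The Pigouvian subsidy equals MEB at q*: 11.16 + 1.47×34.4790 = 61.8441.

subsidy = £61.84 per unit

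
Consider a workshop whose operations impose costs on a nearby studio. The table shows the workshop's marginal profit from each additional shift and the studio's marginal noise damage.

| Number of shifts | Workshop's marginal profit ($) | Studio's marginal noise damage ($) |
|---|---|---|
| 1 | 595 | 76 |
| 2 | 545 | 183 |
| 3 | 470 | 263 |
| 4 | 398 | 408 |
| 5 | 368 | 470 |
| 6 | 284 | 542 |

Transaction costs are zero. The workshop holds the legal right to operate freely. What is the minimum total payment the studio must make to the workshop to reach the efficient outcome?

$1050

Left alone the workshop would choose level 6 (marginal profit stays positive).
Efficient level: k* = 3 (marginal profit ≥ marginal noise damage through 3).
The studio must at least cover the workshop's forgone profit from cutting 6→3: 398 + 368 + 284 = 1050.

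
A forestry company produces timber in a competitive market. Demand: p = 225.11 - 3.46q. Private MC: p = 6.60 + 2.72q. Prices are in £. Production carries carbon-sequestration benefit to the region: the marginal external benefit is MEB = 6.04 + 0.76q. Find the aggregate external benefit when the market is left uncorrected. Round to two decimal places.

Market equilibrium (private): 6.60 + 2.72q = 225.11 - 3.46q → q_m = 35.3576.
Total external benefit = ∫₀^{q_m} (6.04 + 0.76q) dq = 6.04×35.3576 + ½×0.76×35.3576² = 688.6207.

£688.62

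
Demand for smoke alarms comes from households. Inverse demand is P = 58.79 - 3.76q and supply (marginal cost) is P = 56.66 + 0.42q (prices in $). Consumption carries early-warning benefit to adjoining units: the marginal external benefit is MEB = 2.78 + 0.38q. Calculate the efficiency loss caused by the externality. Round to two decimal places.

DWL = $1.16

Market equilibrium (private): 56.66 + 0.42q = 58.79 - 3.76q → q_m = 0.5096.
Social marginal benefit = demand + MEB = 61.57 - 3.38q.
Set SMB = MC: 61.57 - 3.38q = 56.66 + 0.42q → q* = 1.2921.
Between q* and q_m the wedge SMB − MC runs linearly from 0 to MEB(q_m), so the loss is a triangle.
DWL = ½ × 0.7825 × 2.9736 = 1.1634.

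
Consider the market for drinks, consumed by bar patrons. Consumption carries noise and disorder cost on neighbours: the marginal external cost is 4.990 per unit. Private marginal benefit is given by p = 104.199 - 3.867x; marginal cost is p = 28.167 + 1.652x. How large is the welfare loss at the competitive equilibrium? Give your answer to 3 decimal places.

Market equilibrium (private): 28.167 + 1.652x = 104.199 - 3.867x → x_m = 13.7764.
Social marginal benefit = demand − MEC = 99.209 - 3.867x.
Set SMB = MC: 99.209 - 3.867x = 28.167 + 1.652x → x* = 12.8723.
The loss is the area between SMB and MC from x* to x_m; with linear curves that's a triangle of height MEC(x_m).
DWL = ½ × 0.9041 × 4.9900 = 2.2557.

DWL = 2.256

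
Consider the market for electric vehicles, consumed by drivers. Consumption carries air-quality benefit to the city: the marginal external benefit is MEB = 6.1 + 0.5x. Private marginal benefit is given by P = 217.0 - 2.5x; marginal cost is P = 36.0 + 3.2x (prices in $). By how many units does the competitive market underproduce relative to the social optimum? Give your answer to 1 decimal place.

4.2 units

Market equilibrium (private): 36.0 + 3.2x = 217.0 - 2.5x → x_m = 31.7544.
Social marginal benefit = demand + MEB = 223.1 - 2.0x.
Set SMB = MC: 223.1 - 2.0x = 36.0 + 3.2x → x* = 35.9808.
Gap = |31.7544 − 35.9808| = 4.2264.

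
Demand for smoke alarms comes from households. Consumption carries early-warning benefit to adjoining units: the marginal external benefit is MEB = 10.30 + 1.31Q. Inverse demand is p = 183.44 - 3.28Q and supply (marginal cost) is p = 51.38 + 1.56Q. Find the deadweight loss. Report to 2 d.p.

DWL = 300.28

Market equilibrium (private): 51.38 + 1.56Q = 183.44 - 3.28Q → Q_m = 27.2851.
Social marginal benefit = demand + MEB = 193.74 - 1.97Q.
Set SMB = MC: 193.74 - 1.97Q = 51.38 + 1.56Q → Q* = 40.3286.
The loss is the area between SMB and MC from Q* to Q_m; with linear curves that's a triangle of height MEB(Q_m).
DWL = ½ × 13.0435 × 46.0435 = 300.2842.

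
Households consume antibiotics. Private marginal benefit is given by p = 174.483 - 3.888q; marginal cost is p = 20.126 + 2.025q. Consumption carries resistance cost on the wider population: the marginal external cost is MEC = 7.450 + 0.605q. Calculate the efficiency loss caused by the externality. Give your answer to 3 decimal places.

DWL = 41.443

Market equilibrium (private): 20.126 + 2.025q = 174.483 - 3.888q → q_m = 26.1047.
Social marginal benefit = demand − MEC = 167.033 - 4.493q.
Set SMB = MC: 167.033 - 4.493q = 20.126 + 2.025q → q* = 22.5387.
Height of the DWL triangle at q_m is MC(q_m) − SMB(q_m) = MEC(q_m) = 23.2433.
DWL = ½ × 3.5660 × 23.2433 = 41.4428.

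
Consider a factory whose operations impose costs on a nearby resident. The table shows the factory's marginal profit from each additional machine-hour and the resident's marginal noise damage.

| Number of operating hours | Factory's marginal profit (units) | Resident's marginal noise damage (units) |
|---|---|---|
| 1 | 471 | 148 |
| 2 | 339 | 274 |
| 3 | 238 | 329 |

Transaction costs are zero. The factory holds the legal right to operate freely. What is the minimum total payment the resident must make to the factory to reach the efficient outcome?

238

Left alone the factory would choose level 3 (marginal profit stays positive).
Efficient level: k* = 2 (marginal profit ≥ marginal noise damage through 2).
The resident must at least cover the factory's forgone profit from cutting 3→2: 238 = 238.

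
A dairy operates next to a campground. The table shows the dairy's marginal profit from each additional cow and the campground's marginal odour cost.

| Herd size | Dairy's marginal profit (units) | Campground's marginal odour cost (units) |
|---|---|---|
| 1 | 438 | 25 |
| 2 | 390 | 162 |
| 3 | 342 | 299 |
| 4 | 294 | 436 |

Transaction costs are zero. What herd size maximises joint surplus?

Bargaining reaches the level where marginal profit last exceeds marginal odour cost.
That holds through level 3 (342 ≥ 299) but not at 4 (294 < 436).

3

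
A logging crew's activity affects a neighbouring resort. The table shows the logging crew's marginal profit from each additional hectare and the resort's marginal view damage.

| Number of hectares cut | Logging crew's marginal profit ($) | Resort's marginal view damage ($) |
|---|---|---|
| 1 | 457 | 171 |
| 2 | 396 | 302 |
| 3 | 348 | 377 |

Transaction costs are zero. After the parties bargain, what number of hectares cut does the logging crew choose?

2

Bargaining reaches the level where marginal profit last exceeds marginal view damage.
That holds through level 2 (396 ≥ 302) but not at 3 (348 < 377).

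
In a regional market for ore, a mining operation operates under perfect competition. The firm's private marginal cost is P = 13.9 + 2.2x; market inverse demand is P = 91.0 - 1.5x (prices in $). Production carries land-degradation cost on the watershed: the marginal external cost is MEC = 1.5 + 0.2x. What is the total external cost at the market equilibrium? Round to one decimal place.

$74.7

Market equilibrium (private): 13.9 + 2.2x = 91.0 - 1.5x → x_m = 20.8378.
Total external cost = ∫₀^{x_m} (1.5 + 0.2x) dx = 1.5×20.8378 + ½×0.2×20.8378² = 74.6781.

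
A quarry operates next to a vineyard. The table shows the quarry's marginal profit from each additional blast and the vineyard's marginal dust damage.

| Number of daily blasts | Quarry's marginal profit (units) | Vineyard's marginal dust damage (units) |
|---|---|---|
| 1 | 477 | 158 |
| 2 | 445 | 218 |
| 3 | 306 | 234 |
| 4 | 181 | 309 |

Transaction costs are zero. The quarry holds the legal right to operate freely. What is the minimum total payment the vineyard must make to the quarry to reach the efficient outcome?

Left alone the quarry would choose level 4 (marginal profit stays positive).
Efficient level: k* = 3 (marginal profit ≥ marginal dust damage through 3).
The vineyard must at least cover the quarry's forgone profit from cutting 4→3: 181 = 181.

181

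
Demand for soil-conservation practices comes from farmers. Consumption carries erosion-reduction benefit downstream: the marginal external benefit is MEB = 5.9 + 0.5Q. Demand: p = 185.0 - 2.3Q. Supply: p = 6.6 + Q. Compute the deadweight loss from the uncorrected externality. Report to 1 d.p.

DWL = 193.6

Market equilibrium (private): 6.6 + Q = 185.0 - 2.3Q → Q_m = 54.0606.
Social marginal benefit = demand + MEB = 190.9 - 1.8Q.
Set SMB = MC: 190.9 - 1.8Q = 6.6 + Q → Q* = 65.8214.
The welfare-loss triangle has base |Q_m − Q*| and height MEB(Q_m) (the vertical gap between SMB and MC is zero at Q* and MEB at Q_m).
DWL = ½ × 11.7608 × 32.9303 = 193.6433.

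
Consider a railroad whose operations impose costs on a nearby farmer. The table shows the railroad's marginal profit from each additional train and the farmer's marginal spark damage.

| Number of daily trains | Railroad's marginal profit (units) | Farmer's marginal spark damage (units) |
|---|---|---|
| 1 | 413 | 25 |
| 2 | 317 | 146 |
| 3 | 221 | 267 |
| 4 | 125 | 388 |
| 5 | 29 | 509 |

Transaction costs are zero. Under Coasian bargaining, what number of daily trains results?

Bargaining reaches the level where marginal profit last exceeds marginal spark damage.
That holds through level 2 (317 ≥ 146) but not at 3 (221 < 267).

2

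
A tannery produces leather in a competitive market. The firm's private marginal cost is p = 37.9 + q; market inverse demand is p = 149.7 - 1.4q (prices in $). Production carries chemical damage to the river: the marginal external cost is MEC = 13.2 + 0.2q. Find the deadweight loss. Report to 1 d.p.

DWL = $97.5

Market equilibrium (private): 37.9 + q = 149.7 - 1.4q → q_m = 46.5833.
Social marginal cost = private MC + MEC = 51.1 + 1.2q.
Set SMC = demand: 51.1 + 1.2q = 149.7 - 1.4q → q* = 37.9231.
Height of the DWL triangle at q_m is SMC(q_m) − demand(q_m) = MEC(q_m) = 22.5167.
DWL = ½ × 8.6602 × 22.5167 = 97.4996.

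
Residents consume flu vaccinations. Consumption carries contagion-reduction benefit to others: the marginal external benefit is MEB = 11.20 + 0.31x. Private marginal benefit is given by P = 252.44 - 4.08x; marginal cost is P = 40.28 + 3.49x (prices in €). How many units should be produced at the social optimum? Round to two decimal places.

Social marginal benefit = demand + MEB = 263.64 - 3.77x.
Set SMB = MC: 263.64 - 3.77x = 40.28 + 3.49x → x* = 30.7658.

x* = 30.77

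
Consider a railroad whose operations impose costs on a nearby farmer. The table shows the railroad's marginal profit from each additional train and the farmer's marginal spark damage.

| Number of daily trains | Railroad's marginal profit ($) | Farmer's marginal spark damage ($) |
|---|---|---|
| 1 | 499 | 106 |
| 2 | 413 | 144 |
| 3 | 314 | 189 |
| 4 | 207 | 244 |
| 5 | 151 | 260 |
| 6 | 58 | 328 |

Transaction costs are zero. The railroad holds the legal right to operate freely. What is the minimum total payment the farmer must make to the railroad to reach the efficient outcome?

$416

Left alone the railroad would choose level 6 (marginal profit stays positive).
Efficient level: k* = 3 (marginal profit ≥ marginal spark damage through 3).
The farmer must at least cover the railroad's forgone profit from cutting 6→3: 207 + 151 + 58 = 416.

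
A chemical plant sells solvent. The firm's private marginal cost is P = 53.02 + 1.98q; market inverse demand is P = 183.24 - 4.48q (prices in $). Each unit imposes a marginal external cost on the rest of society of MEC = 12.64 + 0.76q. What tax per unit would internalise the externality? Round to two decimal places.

tax = $25.02 per unit

Social marginal cost = private MC + MEC = 65.66 + 2.74q.
Set SMC = demand: 65.66 + 2.74q = 183.24 - 4.48q → q* = 16.2853.
The Pigouvian tax equals MEC at q*: 12.64 + 0.76×16.2853 = 25.0168.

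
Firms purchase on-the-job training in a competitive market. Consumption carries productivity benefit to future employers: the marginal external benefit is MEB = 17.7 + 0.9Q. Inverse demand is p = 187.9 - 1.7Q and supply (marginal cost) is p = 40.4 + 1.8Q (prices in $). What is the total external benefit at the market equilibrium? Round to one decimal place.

$1545.1

Market equilibrium (private): 40.4 + 1.8Q = 187.9 - 1.7Q → Q_m = 42.1429.
Total external benefit = ∫₀^{Q_m} (17.7 + 0.9Q) dQ = 17.7×42.1429 + ½×0.9×42.1429² = 1545.1401.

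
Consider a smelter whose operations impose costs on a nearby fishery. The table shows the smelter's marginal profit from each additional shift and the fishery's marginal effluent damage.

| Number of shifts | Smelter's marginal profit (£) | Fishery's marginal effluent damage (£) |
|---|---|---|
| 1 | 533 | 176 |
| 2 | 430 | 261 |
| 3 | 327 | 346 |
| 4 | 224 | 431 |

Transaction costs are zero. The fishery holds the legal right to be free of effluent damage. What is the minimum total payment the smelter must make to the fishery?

Efficient level: marginal profit ≥ marginal effluent damage through level 2, so k* = 2.
With the fishery holding the right, the smelter must at least compensate total damage at k*: 176 + 261 = 437.

£437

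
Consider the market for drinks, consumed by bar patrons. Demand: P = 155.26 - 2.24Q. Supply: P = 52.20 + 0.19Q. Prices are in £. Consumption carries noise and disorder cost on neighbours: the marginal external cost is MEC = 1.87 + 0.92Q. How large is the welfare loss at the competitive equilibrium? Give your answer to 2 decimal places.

Market equilibrium (private): 52.20 + 0.19Q = 155.26 - 2.24Q → Q_m = 42.4115.
Social marginal benefit = demand − MEC = 153.39 - 3.16Q.
Set SMB = MC: 153.39 - 3.16Q = 52.20 + 0.19Q → Q* = 30.2060.
The loss is the area between SMB and MC from Q* to Q_m; with linear curves that's a triangle of height MEC(Q_m).
DWL = ½ × 12.2055 × 40.8886 = 249.5329.

DWL = £249.53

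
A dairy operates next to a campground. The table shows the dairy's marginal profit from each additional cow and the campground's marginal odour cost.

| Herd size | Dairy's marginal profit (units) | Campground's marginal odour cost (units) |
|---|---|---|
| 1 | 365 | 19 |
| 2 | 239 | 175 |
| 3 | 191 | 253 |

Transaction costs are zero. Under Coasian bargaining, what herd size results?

Bargaining reaches the level where marginal profit last exceeds marginal odour cost.
That holds through level 2 (239 ≥ 175) but not at 3 (191 < 253).

2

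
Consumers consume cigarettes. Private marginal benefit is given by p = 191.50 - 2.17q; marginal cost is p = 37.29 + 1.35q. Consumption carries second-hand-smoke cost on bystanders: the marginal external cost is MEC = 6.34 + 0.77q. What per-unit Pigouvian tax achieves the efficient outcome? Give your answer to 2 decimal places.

Social marginal benefit = demand − MEC = 185.16 - 2.94q.
Set SMB = MC: 185.16 - 2.94q = 37.29 + 1.35q → q* = 34.4685.
The Pigouvian tax equals MEC at q*: 6.34 + 0.77×34.4685 = 32.8807.

tax = 32.88 per unit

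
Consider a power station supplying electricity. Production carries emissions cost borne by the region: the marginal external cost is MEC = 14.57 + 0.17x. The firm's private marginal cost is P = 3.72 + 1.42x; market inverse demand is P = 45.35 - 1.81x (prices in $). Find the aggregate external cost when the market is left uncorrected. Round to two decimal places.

Market equilibrium (private): 3.72 + 1.42x = 45.35 - 1.81x → x_m = 12.8885.
Total external cost = ∫₀^{x_m} (14.57 + 0.17x) dx = 14.57×12.8885 + ½×0.17×12.8885² = 201.9051.

$201.91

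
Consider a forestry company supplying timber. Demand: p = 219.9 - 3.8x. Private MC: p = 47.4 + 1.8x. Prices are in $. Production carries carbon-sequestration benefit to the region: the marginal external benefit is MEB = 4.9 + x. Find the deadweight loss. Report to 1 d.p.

DWL = $138.6

Market equilibrium (private): 47.4 + 1.8x = 219.9 - 3.8x → x_m = 30.8036.
Social marginal cost = private MC − MEB = 42.5 + 0.8x.
Set SMC = demand: 42.5 + 0.8x = 219.9 - 3.8x → x* = 38.5652.
Between x* and x_m the wedge demand − SMC runs linearly from 0 to MEB(x_m), so the loss is a triangle.
DWL = ½ × 7.7616 × 35.7036 = 138.5585.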